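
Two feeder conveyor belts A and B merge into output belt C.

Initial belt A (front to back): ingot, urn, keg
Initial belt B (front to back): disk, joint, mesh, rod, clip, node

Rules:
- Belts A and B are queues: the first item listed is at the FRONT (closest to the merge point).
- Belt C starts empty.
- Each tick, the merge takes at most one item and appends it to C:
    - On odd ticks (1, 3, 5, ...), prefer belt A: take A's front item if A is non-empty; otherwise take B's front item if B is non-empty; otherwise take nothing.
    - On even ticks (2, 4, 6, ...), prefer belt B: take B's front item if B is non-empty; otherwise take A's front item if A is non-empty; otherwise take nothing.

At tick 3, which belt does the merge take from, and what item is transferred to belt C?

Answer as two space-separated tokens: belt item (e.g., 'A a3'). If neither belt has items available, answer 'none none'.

Tick 1: prefer A, take ingot from A; A=[urn,keg] B=[disk,joint,mesh,rod,clip,node] C=[ingot]
Tick 2: prefer B, take disk from B; A=[urn,keg] B=[joint,mesh,rod,clip,node] C=[ingot,disk]
Tick 3: prefer A, take urn from A; A=[keg] B=[joint,mesh,rod,clip,node] C=[ingot,disk,urn]

Answer: A urn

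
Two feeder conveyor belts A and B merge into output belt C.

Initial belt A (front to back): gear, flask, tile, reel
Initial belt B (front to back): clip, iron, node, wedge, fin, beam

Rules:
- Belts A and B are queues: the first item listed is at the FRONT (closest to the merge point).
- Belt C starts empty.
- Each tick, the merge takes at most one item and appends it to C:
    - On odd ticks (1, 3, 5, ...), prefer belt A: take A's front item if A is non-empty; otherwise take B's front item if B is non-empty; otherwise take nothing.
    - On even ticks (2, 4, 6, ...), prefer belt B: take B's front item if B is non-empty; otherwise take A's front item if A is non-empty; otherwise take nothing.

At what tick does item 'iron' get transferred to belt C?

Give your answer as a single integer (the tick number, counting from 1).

Answer: 4

Derivation:
Tick 1: prefer A, take gear from A; A=[flask,tile,reel] B=[clip,iron,node,wedge,fin,beam] C=[gear]
Tick 2: prefer B, take clip from B; A=[flask,tile,reel] B=[iron,node,wedge,fin,beam] C=[gear,clip]
Tick 3: prefer A, take flask from A; A=[tile,reel] B=[iron,node,wedge,fin,beam] C=[gear,clip,flask]
Tick 4: prefer B, take iron from B; A=[tile,reel] B=[node,wedge,fin,beam] C=[gear,clip,flask,iron]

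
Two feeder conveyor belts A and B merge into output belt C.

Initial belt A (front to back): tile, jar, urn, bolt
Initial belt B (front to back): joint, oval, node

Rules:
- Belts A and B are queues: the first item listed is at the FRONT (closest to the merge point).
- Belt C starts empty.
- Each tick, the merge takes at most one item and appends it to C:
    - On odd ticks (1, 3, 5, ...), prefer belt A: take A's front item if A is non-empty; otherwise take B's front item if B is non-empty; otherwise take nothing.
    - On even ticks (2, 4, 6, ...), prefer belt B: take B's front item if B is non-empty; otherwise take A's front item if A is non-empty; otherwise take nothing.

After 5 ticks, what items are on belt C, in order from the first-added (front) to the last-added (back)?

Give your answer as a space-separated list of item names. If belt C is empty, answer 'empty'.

Tick 1: prefer A, take tile from A; A=[jar,urn,bolt] B=[joint,oval,node] C=[tile]
Tick 2: prefer B, take joint from B; A=[jar,urn,bolt] B=[oval,node] C=[tile,joint]
Tick 3: prefer A, take jar from A; A=[urn,bolt] B=[oval,node] C=[tile,joint,jar]
Tick 4: prefer B, take oval from B; A=[urn,bolt] B=[node] C=[tile,joint,jar,oval]
Tick 5: prefer A, take urn from A; A=[bolt] B=[node] C=[tile,joint,jar,oval,urn]

Answer: tile joint jar oval urn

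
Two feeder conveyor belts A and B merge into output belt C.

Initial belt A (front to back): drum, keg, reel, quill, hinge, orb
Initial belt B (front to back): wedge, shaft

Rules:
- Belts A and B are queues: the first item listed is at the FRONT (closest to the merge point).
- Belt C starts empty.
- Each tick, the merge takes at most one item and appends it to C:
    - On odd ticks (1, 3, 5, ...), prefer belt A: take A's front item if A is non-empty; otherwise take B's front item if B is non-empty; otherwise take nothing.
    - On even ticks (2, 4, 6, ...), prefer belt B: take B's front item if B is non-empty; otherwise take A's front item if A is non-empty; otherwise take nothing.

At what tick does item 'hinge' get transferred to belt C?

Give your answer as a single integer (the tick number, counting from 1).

Tick 1: prefer A, take drum from A; A=[keg,reel,quill,hinge,orb] B=[wedge,shaft] C=[drum]
Tick 2: prefer B, take wedge from B; A=[keg,reel,quill,hinge,orb] B=[shaft] C=[drum,wedge]
Tick 3: prefer A, take keg from A; A=[reel,quill,hinge,orb] B=[shaft] C=[drum,wedge,keg]
Tick 4: prefer B, take shaft from B; A=[reel,quill,hinge,orb] B=[-] C=[drum,wedge,keg,shaft]
Tick 5: prefer A, take reel from A; A=[quill,hinge,orb] B=[-] C=[drum,wedge,keg,shaft,reel]
Tick 6: prefer B, take quill from A; A=[hinge,orb] B=[-] C=[drum,wedge,keg,shaft,reel,quill]
Tick 7: prefer A, take hinge from A; A=[orb] B=[-] C=[drum,wedge,keg,shaft,reel,quill,hinge]

Answer: 7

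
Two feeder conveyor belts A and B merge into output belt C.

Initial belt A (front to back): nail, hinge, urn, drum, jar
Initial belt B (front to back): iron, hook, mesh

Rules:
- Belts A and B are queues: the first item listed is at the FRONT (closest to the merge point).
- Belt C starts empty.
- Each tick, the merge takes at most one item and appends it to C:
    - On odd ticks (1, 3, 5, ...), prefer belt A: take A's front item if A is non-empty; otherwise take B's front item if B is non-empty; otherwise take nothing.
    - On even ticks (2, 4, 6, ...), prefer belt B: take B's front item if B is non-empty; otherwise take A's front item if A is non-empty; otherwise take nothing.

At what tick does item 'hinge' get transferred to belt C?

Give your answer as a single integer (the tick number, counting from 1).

Tick 1: prefer A, take nail from A; A=[hinge,urn,drum,jar] B=[iron,hook,mesh] C=[nail]
Tick 2: prefer B, take iron from B; A=[hinge,urn,drum,jar] B=[hook,mesh] C=[nail,iron]
Tick 3: prefer A, take hinge from A; A=[urn,drum,jar] B=[hook,mesh] C=[nail,iron,hinge]

Answer: 3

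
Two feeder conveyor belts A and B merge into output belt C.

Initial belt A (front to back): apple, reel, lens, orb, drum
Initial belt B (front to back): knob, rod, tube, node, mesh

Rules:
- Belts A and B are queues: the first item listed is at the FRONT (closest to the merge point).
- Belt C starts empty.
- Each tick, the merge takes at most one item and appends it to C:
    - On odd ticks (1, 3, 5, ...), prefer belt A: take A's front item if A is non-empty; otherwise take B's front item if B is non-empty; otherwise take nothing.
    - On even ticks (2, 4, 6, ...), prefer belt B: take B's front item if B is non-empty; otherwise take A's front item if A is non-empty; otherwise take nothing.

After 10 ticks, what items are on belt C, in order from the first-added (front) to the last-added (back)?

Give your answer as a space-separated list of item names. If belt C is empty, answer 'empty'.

Tick 1: prefer A, take apple from A; A=[reel,lens,orb,drum] B=[knob,rod,tube,node,mesh] C=[apple]
Tick 2: prefer B, take knob from B; A=[reel,lens,orb,drum] B=[rod,tube,node,mesh] C=[apple,knob]
Tick 3: prefer A, take reel from A; A=[lens,orb,drum] B=[rod,tube,node,mesh] C=[apple,knob,reel]
Tick 4: prefer B, take rod from B; A=[lens,orb,drum] B=[tube,node,mesh] C=[apple,knob,reel,rod]
Tick 5: prefer A, take lens from A; A=[orb,drum] B=[tube,node,mesh] C=[apple,knob,reel,rod,lens]
Tick 6: prefer B, take tube from B; A=[orb,drum] B=[node,mesh] C=[apple,knob,reel,rod,lens,tube]
Tick 7: prefer A, take orb from A; A=[drum] B=[node,mesh] C=[apple,knob,reel,rod,lens,tube,orb]
Tick 8: prefer B, take node from B; A=[drum] B=[mesh] C=[apple,knob,reel,rod,lens,tube,orb,node]
Tick 9: prefer A, take drum from A; A=[-] B=[mesh] C=[apple,knob,reel,rod,lens,tube,orb,node,drum]
Tick 10: prefer B, take mesh from B; A=[-] B=[-] C=[apple,knob,reel,rod,lens,tube,orb,node,drum,mesh]

Answer: apple knob reel rod lens tube orb node drum mesh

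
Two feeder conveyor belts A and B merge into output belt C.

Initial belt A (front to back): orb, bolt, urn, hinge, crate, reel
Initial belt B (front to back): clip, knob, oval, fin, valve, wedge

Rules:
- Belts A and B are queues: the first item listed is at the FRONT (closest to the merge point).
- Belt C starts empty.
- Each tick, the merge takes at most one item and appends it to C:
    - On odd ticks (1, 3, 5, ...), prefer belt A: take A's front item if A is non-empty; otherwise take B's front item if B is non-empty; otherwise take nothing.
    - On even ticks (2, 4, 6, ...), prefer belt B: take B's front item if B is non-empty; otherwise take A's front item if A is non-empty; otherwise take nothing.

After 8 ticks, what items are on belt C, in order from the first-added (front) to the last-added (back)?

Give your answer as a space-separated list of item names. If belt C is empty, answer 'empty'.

Tick 1: prefer A, take orb from A; A=[bolt,urn,hinge,crate,reel] B=[clip,knob,oval,fin,valve,wedge] C=[orb]
Tick 2: prefer B, take clip from B; A=[bolt,urn,hinge,crate,reel] B=[knob,oval,fin,valve,wedge] C=[orb,clip]
Tick 3: prefer A, take bolt from A; A=[urn,hinge,crate,reel] B=[knob,oval,fin,valve,wedge] C=[orb,clip,bolt]
Tick 4: prefer B, take knob from B; A=[urn,hinge,crate,reel] B=[oval,fin,valve,wedge] C=[orb,clip,bolt,knob]
Tick 5: prefer A, take urn from A; A=[hinge,crate,reel] B=[oval,fin,valve,wedge] C=[orb,clip,bolt,knob,urn]
Tick 6: prefer B, take oval from B; A=[hinge,crate,reel] B=[fin,valve,wedge] C=[orb,clip,bolt,knob,urn,oval]
Tick 7: prefer A, take hinge from A; A=[crate,reel] B=[fin,valve,wedge] C=[orb,clip,bolt,knob,urn,oval,hinge]
Tick 8: prefer B, take fin from B; A=[crate,reel] B=[valve,wedge] C=[orb,clip,bolt,knob,urn,oval,hinge,fin]

Answer: orb clip bolt knob urn oval hinge fin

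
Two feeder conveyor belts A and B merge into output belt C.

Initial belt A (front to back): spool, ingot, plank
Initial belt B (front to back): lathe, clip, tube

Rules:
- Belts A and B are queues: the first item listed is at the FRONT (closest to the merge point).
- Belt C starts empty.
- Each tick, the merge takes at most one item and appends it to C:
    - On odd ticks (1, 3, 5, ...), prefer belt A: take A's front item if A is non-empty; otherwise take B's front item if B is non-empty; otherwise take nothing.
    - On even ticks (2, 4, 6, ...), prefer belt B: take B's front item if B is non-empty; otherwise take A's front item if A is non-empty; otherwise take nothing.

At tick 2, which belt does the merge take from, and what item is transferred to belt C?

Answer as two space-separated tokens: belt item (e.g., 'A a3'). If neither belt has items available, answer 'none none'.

Tick 1: prefer A, take spool from A; A=[ingot,plank] B=[lathe,clip,tube] C=[spool]
Tick 2: prefer B, take lathe from B; A=[ingot,plank] B=[clip,tube] C=[spool,lathe]

Answer: B lathe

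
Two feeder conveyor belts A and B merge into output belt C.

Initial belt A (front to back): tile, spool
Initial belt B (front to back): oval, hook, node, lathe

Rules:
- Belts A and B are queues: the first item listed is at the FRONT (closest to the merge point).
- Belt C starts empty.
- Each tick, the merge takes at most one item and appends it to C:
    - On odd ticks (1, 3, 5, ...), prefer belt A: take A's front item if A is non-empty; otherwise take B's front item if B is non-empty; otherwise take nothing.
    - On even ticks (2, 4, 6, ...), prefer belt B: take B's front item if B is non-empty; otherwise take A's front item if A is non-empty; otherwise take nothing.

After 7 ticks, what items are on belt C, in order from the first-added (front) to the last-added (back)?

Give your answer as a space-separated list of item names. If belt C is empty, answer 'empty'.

Answer: tile oval spool hook node lathe

Derivation:
Tick 1: prefer A, take tile from A; A=[spool] B=[oval,hook,node,lathe] C=[tile]
Tick 2: prefer B, take oval from B; A=[spool] B=[hook,node,lathe] C=[tile,oval]
Tick 3: prefer A, take spool from A; A=[-] B=[hook,node,lathe] C=[tile,oval,spool]
Tick 4: prefer B, take hook from B; A=[-] B=[node,lathe] C=[tile,oval,spool,hook]
Tick 5: prefer A, take node from B; A=[-] B=[lathe] C=[tile,oval,spool,hook,node]
Tick 6: prefer B, take lathe from B; A=[-] B=[-] C=[tile,oval,spool,hook,node,lathe]
Tick 7: prefer A, both empty, nothing taken; A=[-] B=[-] C=[tile,oval,spool,hook,node,lathe]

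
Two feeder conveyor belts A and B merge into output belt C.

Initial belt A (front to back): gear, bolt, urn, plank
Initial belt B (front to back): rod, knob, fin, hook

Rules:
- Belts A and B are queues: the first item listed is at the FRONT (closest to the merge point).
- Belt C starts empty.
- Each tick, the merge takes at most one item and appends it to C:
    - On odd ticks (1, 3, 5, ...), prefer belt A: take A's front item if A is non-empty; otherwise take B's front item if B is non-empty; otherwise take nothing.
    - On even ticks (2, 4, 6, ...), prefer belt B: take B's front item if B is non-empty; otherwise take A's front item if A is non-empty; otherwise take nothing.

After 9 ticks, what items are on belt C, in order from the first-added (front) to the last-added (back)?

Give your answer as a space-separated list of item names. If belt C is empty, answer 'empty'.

Answer: gear rod bolt knob urn fin plank hook

Derivation:
Tick 1: prefer A, take gear from A; A=[bolt,urn,plank] B=[rod,knob,fin,hook] C=[gear]
Tick 2: prefer B, take rod from B; A=[bolt,urn,plank] B=[knob,fin,hook] C=[gear,rod]
Tick 3: prefer A, take bolt from A; A=[urn,plank] B=[knob,fin,hook] C=[gear,rod,bolt]
Tick 4: prefer B, take knob from B; A=[urn,plank] B=[fin,hook] C=[gear,rod,bolt,knob]
Tick 5: prefer A, take urn from A; A=[plank] B=[fin,hook] C=[gear,rod,bolt,knob,urn]
Tick 6: prefer B, take fin from B; A=[plank] B=[hook] C=[gear,rod,bolt,knob,urn,fin]
Tick 7: prefer A, take plank from A; A=[-] B=[hook] C=[gear,rod,bolt,knob,urn,fin,plank]
Tick 8: prefer B, take hook from B; A=[-] B=[-] C=[gear,rod,bolt,knob,urn,fin,plank,hook]
Tick 9: prefer A, both empty, nothing taken; A=[-] B=[-] C=[gear,rod,bolt,knob,urn,fin,plank,hook]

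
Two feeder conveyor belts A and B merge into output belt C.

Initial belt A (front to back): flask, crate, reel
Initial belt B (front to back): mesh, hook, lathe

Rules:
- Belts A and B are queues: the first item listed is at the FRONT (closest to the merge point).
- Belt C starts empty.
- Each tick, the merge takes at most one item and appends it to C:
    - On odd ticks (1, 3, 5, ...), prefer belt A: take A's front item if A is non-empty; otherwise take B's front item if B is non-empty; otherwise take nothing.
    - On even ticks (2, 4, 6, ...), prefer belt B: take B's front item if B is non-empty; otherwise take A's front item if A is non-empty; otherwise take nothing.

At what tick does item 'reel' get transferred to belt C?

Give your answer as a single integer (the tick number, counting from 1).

Answer: 5

Derivation:
Tick 1: prefer A, take flask from A; A=[crate,reel] B=[mesh,hook,lathe] C=[flask]
Tick 2: prefer B, take mesh from B; A=[crate,reel] B=[hook,lathe] C=[flask,mesh]
Tick 3: prefer A, take crate from A; A=[reel] B=[hook,lathe] C=[flask,mesh,crate]
Tick 4: prefer B, take hook from B; A=[reel] B=[lathe] C=[flask,mesh,crate,hook]
Tick 5: prefer A, take reel from A; A=[-] B=[lathe] C=[flask,mesh,crate,hook,reel]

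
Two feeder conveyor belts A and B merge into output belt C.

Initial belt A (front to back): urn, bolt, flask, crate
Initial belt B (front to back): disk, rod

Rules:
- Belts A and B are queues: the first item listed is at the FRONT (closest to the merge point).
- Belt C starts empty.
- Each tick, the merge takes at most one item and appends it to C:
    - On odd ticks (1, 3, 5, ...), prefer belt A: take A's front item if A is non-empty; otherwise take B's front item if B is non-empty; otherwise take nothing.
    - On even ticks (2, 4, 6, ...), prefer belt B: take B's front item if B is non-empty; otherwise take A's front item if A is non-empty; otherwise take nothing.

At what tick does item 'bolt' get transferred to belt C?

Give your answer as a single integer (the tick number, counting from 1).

Tick 1: prefer A, take urn from A; A=[bolt,flask,crate] B=[disk,rod] C=[urn]
Tick 2: prefer B, take disk from B; A=[bolt,flask,crate] B=[rod] C=[urn,disk]
Tick 3: prefer A, take bolt from A; A=[flask,crate] B=[rod] C=[urn,disk,bolt]

Answer: 3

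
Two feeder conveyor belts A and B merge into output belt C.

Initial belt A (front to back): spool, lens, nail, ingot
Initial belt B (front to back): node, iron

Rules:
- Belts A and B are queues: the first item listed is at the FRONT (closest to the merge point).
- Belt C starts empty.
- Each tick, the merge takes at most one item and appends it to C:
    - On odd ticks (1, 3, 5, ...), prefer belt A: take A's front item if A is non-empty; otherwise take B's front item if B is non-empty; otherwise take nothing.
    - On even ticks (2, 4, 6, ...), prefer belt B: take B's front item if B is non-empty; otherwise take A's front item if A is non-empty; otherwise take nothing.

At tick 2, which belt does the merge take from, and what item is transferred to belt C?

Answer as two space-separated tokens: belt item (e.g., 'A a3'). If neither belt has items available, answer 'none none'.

Answer: B node

Derivation:
Tick 1: prefer A, take spool from A; A=[lens,nail,ingot] B=[node,iron] C=[spool]
Tick 2: prefer B, take node from B; A=[lens,nail,ingot] B=[iron] C=[spool,node]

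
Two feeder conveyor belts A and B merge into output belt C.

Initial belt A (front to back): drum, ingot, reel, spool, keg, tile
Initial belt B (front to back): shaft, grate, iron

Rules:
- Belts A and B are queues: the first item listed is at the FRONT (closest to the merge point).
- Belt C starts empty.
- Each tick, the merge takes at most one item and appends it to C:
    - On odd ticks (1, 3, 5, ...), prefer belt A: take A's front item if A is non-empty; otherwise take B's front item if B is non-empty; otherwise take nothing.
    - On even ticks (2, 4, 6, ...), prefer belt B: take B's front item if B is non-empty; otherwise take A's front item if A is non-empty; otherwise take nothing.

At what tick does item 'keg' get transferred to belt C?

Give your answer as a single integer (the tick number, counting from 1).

Tick 1: prefer A, take drum from A; A=[ingot,reel,spool,keg,tile] B=[shaft,grate,iron] C=[drum]
Tick 2: prefer B, take shaft from B; A=[ingot,reel,spool,keg,tile] B=[grate,iron] C=[drum,shaft]
Tick 3: prefer A, take ingot from A; A=[reel,spool,keg,tile] B=[grate,iron] C=[drum,shaft,ingot]
Tick 4: prefer B, take grate from B; A=[reel,spool,keg,tile] B=[iron] C=[drum,shaft,ingot,grate]
Tick 5: prefer A, take reel from A; A=[spool,keg,tile] B=[iron] C=[drum,shaft,ingot,grate,reel]
Tick 6: prefer B, take iron from B; A=[spool,keg,tile] B=[-] C=[drum,shaft,ingot,grate,reel,iron]
Tick 7: prefer A, take spool from A; A=[keg,tile] B=[-] C=[drum,shaft,ingot,grate,reel,iron,spool]
Tick 8: prefer B, take keg from A; A=[tile] B=[-] C=[drum,shaft,ingot,grate,reel,iron,spool,keg]

Answer: 8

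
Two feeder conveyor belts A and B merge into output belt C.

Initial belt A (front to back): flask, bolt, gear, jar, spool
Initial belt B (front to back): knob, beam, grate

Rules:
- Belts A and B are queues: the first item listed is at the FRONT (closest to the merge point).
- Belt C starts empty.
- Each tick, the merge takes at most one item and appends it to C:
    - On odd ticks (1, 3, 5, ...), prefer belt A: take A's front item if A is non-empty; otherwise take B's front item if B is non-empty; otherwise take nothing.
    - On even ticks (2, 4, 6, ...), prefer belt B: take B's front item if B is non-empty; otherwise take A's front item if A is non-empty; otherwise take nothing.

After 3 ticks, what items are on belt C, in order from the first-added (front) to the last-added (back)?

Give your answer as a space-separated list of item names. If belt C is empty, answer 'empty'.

Tick 1: prefer A, take flask from A; A=[bolt,gear,jar,spool] B=[knob,beam,grate] C=[flask]
Tick 2: prefer B, take knob from B; A=[bolt,gear,jar,spool] B=[beam,grate] C=[flask,knob]
Tick 3: prefer A, take bolt from A; A=[gear,jar,spool] B=[beam,grate] C=[flask,knob,bolt]

Answer: flask knob bolt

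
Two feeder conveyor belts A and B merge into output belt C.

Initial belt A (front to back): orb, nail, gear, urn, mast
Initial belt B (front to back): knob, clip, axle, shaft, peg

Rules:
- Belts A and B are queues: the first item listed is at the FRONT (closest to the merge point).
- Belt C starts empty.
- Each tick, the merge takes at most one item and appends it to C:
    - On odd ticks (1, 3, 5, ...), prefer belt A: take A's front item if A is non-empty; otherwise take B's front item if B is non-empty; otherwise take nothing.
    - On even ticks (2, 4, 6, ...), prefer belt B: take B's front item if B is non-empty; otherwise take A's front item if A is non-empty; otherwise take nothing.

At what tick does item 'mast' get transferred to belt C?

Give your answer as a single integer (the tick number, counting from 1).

Tick 1: prefer A, take orb from A; A=[nail,gear,urn,mast] B=[knob,clip,axle,shaft,peg] C=[orb]
Tick 2: prefer B, take knob from B; A=[nail,gear,urn,mast] B=[clip,axle,shaft,peg] C=[orb,knob]
Tick 3: prefer A, take nail from A; A=[gear,urn,mast] B=[clip,axle,shaft,peg] C=[orb,knob,nail]
Tick 4: prefer B, take clip from B; A=[gear,urn,mast] B=[axle,shaft,peg] C=[orb,knob,nail,clip]
Tick 5: prefer A, take gear from A; A=[urn,mast] B=[axle,shaft,peg] C=[orb,knob,nail,clip,gear]
Tick 6: prefer B, take axle from B; A=[urn,mast] B=[shaft,peg] C=[orb,knob,nail,clip,gear,axle]
Tick 7: prefer A, take urn from A; A=[mast] B=[shaft,peg] C=[orb,knob,nail,clip,gear,axle,urn]
Tick 8: prefer B, take shaft from B; A=[mast] B=[peg] C=[orb,knob,nail,clip,gear,axle,urn,shaft]
Tick 9: prefer A, take mast from A; A=[-] B=[peg] C=[orb,knob,nail,clip,gear,axle,urn,shaft,mast]

Answer: 9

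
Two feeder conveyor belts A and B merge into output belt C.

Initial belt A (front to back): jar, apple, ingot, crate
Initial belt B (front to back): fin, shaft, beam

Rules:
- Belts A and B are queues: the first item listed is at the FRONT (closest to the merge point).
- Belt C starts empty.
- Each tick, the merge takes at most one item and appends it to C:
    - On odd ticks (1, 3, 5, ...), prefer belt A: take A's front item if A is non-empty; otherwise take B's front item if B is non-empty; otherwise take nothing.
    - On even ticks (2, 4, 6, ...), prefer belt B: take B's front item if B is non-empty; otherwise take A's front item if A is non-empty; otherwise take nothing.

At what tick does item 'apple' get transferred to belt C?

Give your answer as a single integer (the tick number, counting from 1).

Answer: 3

Derivation:
Tick 1: prefer A, take jar from A; A=[apple,ingot,crate] B=[fin,shaft,beam] C=[jar]
Tick 2: prefer B, take fin from B; A=[apple,ingot,crate] B=[shaft,beam] C=[jar,fin]
Tick 3: prefer A, take apple from A; A=[ingot,crate] B=[shaft,beam] C=[jar,fin,apple]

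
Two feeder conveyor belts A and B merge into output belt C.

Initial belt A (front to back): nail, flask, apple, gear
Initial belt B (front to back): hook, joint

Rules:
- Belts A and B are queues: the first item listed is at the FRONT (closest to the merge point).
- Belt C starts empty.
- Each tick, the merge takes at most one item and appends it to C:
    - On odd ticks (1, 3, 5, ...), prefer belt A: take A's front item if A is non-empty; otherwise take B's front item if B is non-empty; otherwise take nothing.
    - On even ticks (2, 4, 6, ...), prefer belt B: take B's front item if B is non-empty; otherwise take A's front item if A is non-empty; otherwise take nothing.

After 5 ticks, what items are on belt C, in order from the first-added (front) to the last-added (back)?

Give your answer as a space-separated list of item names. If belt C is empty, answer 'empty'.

Answer: nail hook flask joint apple

Derivation:
Tick 1: prefer A, take nail from A; A=[flask,apple,gear] B=[hook,joint] C=[nail]
Tick 2: prefer B, take hook from B; A=[flask,apple,gear] B=[joint] C=[nail,hook]
Tick 3: prefer A, take flask from A; A=[apple,gear] B=[joint] C=[nail,hook,flask]
Tick 4: prefer B, take joint from B; A=[apple,gear] B=[-] C=[nail,hook,flask,joint]
Tick 5: prefer A, take apple from A; A=[gear] B=[-] C=[nail,hook,flask,joint,apple]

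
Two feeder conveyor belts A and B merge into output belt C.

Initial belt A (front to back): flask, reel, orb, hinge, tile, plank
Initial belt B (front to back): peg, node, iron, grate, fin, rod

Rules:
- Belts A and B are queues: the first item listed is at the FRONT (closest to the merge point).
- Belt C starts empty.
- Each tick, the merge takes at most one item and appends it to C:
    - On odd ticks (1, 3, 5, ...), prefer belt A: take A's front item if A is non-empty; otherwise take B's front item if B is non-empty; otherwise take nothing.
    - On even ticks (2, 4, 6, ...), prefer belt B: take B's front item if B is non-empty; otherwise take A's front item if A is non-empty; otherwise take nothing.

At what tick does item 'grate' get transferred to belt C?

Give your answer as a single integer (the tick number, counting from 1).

Tick 1: prefer A, take flask from A; A=[reel,orb,hinge,tile,plank] B=[peg,node,iron,grate,fin,rod] C=[flask]
Tick 2: prefer B, take peg from B; A=[reel,orb,hinge,tile,plank] B=[node,iron,grate,fin,rod] C=[flask,peg]
Tick 3: prefer A, take reel from A; A=[orb,hinge,tile,plank] B=[node,iron,grate,fin,rod] C=[flask,peg,reel]
Tick 4: prefer B, take node from B; A=[orb,hinge,tile,plank] B=[iron,grate,fin,rod] C=[flask,peg,reel,node]
Tick 5: prefer A, take orb from A; A=[hinge,tile,plank] B=[iron,grate,fin,rod] C=[flask,peg,reel,node,orb]
Tick 6: prefer B, take iron from B; A=[hinge,tile,plank] B=[grate,fin,rod] C=[flask,peg,reel,node,orb,iron]
Tick 7: prefer A, take hinge from A; A=[tile,plank] B=[grate,fin,rod] C=[flask,peg,reel,node,orb,iron,hinge]
Tick 8: prefer B, take grate from B; A=[tile,plank] B=[fin,rod] C=[flask,peg,reel,node,orb,iron,hinge,grate]

Answer: 8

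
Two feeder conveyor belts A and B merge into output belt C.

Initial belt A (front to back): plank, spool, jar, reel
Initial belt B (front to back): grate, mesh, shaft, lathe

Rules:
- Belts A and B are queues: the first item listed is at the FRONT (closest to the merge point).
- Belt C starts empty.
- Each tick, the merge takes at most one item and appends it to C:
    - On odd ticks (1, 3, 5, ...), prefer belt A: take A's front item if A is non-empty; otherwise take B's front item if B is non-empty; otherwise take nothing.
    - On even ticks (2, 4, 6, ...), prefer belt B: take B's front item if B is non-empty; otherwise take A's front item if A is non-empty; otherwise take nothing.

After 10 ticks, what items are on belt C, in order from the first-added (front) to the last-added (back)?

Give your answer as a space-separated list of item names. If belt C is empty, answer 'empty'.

Tick 1: prefer A, take plank from A; A=[spool,jar,reel] B=[grate,mesh,shaft,lathe] C=[plank]
Tick 2: prefer B, take grate from B; A=[spool,jar,reel] B=[mesh,shaft,lathe] C=[plank,grate]
Tick 3: prefer A, take spool from A; A=[jar,reel] B=[mesh,shaft,lathe] C=[plank,grate,spool]
Tick 4: prefer B, take mesh from B; A=[jar,reel] B=[shaft,lathe] C=[plank,grate,spool,mesh]
Tick 5: prefer A, take jar from A; A=[reel] B=[shaft,lathe] C=[plank,grate,spool,mesh,jar]
Tick 6: prefer B, take shaft from B; A=[reel] B=[lathe] C=[plank,grate,spool,mesh,jar,shaft]
Tick 7: prefer A, take reel from A; A=[-] B=[lathe] C=[plank,grate,spool,mesh,jar,shaft,reel]
Tick 8: prefer B, take lathe from B; A=[-] B=[-] C=[plank,grate,spool,mesh,jar,shaft,reel,lathe]
Tick 9: prefer A, both empty, nothing taken; A=[-] B=[-] C=[plank,grate,spool,mesh,jar,shaft,reel,lathe]
Tick 10: prefer B, both empty, nothing taken; A=[-] B=[-] C=[plank,grate,spool,mesh,jar,shaft,reel,lathe]

Answer: plank grate spool mesh jar shaft reel lathe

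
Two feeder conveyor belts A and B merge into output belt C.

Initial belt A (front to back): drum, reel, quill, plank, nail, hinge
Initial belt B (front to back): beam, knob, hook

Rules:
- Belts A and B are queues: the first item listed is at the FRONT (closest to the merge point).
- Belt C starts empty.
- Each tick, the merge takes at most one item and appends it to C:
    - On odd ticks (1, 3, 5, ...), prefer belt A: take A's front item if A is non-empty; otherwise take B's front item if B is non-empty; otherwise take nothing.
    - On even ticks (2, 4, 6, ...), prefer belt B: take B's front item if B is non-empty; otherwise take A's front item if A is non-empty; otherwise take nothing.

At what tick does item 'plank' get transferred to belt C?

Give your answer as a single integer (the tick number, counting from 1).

Tick 1: prefer A, take drum from A; A=[reel,quill,plank,nail,hinge] B=[beam,knob,hook] C=[drum]
Tick 2: prefer B, take beam from B; A=[reel,quill,plank,nail,hinge] B=[knob,hook] C=[drum,beam]
Tick 3: prefer A, take reel from A; A=[quill,plank,nail,hinge] B=[knob,hook] C=[drum,beam,reel]
Tick 4: prefer B, take knob from B; A=[quill,plank,nail,hinge] B=[hook] C=[drum,beam,reel,knob]
Tick 5: prefer A, take quill from A; A=[plank,nail,hinge] B=[hook] C=[drum,beam,reel,knob,quill]
Tick 6: prefer B, take hook from B; A=[plank,nail,hinge] B=[-] C=[drum,beam,reel,knob,quill,hook]
Tick 7: prefer A, take plank from A; A=[nail,hinge] B=[-] C=[drum,beam,reel,knob,quill,hook,plank]

Answer: 7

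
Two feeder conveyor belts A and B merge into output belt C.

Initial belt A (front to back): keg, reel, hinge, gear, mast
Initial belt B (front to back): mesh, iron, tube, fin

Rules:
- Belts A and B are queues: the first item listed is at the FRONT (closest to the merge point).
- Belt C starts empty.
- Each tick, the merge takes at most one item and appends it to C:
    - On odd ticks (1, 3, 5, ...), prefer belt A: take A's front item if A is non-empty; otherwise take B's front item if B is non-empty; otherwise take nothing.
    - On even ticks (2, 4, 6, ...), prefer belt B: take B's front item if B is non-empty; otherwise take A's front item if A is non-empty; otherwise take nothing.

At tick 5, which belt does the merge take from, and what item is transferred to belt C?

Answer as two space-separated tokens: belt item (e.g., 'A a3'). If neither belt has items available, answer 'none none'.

Answer: A hinge

Derivation:
Tick 1: prefer A, take keg from A; A=[reel,hinge,gear,mast] B=[mesh,iron,tube,fin] C=[keg]
Tick 2: prefer B, take mesh from B; A=[reel,hinge,gear,mast] B=[iron,tube,fin] C=[keg,mesh]
Tick 3: prefer A, take reel from A; A=[hinge,gear,mast] B=[iron,tube,fin] C=[keg,mesh,reel]
Tick 4: prefer B, take iron from B; A=[hinge,gear,mast] B=[tube,fin] C=[keg,mesh,reel,iron]
Tick 5: prefer A, take hinge from A; A=[gear,mast] B=[tube,fin] C=[keg,mesh,reel,iron,hinge]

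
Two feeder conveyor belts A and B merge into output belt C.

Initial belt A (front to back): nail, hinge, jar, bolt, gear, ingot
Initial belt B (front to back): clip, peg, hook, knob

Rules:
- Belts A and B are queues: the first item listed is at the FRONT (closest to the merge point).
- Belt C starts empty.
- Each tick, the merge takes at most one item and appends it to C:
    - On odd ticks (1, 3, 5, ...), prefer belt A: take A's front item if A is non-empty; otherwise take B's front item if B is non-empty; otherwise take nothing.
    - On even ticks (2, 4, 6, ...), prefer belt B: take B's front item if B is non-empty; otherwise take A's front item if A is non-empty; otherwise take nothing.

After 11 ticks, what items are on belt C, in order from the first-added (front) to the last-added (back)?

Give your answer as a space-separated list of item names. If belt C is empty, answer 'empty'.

Tick 1: prefer A, take nail from A; A=[hinge,jar,bolt,gear,ingot] B=[clip,peg,hook,knob] C=[nail]
Tick 2: prefer B, take clip from B; A=[hinge,jar,bolt,gear,ingot] B=[peg,hook,knob] C=[nail,clip]
Tick 3: prefer A, take hinge from A; A=[jar,bolt,gear,ingot] B=[peg,hook,knob] C=[nail,clip,hinge]
Tick 4: prefer B, take peg from B; A=[jar,bolt,gear,ingot] B=[hook,knob] C=[nail,clip,hinge,peg]
Tick 5: prefer A, take jar from A; A=[bolt,gear,ingot] B=[hook,knob] C=[nail,clip,hinge,peg,jar]
Tick 6: prefer B, take hook from B; A=[bolt,gear,ingot] B=[knob] C=[nail,clip,hinge,peg,jar,hook]
Tick 7: prefer A, take bolt from A; A=[gear,ingot] B=[knob] C=[nail,clip,hinge,peg,jar,hook,bolt]
Tick 8: prefer B, take knob from B; A=[gear,ingot] B=[-] C=[nail,clip,hinge,peg,jar,hook,bolt,knob]
Tick 9: prefer A, take gear from A; A=[ingot] B=[-] C=[nail,clip,hinge,peg,jar,hook,bolt,knob,gear]
Tick 10: prefer B, take ingot from A; A=[-] B=[-] C=[nail,clip,hinge,peg,jar,hook,bolt,knob,gear,ingot]
Tick 11: prefer A, both empty, nothing taken; A=[-] B=[-] C=[nail,clip,hinge,peg,jar,hook,bolt,knob,gear,ingot]

Answer: nail clip hinge peg jar hook bolt knob gear ingot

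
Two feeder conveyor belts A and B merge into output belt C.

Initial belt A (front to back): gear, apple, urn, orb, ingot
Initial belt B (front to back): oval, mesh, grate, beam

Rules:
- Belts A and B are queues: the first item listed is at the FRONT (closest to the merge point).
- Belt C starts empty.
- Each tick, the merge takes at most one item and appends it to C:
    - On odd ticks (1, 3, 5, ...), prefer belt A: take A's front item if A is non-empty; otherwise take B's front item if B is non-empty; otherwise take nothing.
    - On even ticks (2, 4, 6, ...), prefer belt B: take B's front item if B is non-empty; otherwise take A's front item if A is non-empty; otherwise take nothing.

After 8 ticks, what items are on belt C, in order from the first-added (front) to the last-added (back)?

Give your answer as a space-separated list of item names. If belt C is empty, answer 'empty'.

Answer: gear oval apple mesh urn grate orb beam

Derivation:
Tick 1: prefer A, take gear from A; A=[apple,urn,orb,ingot] B=[oval,mesh,grate,beam] C=[gear]
Tick 2: prefer B, take oval from B; A=[apple,urn,orb,ingot] B=[mesh,grate,beam] C=[gear,oval]
Tick 3: prefer A, take apple from A; A=[urn,orb,ingot] B=[mesh,grate,beam] C=[gear,oval,apple]
Tick 4: prefer B, take mesh from B; A=[urn,orb,ingot] B=[grate,beam] C=[gear,oval,apple,mesh]
Tick 5: prefer A, take urn from A; A=[orb,ingot] B=[grate,beam] C=[gear,oval,apple,mesh,urn]
Tick 6: prefer B, take grate from B; A=[orb,ingot] B=[beam] C=[gear,oval,apple,mesh,urn,grate]
Tick 7: prefer A, take orb from A; A=[ingot] B=[beam] C=[gear,oval,apple,mesh,urn,grate,orb]
Tick 8: prefer B, take beam from B; A=[ingot] B=[-] C=[gear,oval,apple,mesh,urn,grate,orb,beam]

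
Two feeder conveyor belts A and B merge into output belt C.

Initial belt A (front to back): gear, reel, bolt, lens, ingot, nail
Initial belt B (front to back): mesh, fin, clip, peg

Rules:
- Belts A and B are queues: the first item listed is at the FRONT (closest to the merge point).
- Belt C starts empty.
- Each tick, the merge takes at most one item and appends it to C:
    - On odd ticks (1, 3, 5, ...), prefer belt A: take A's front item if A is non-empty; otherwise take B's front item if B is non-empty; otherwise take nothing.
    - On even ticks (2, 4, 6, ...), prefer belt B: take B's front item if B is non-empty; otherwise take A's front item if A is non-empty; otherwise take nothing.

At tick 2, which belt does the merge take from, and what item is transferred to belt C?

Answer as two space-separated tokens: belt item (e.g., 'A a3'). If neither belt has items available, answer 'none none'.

Tick 1: prefer A, take gear from A; A=[reel,bolt,lens,ingot,nail] B=[mesh,fin,clip,peg] C=[gear]
Tick 2: prefer B, take mesh from B; A=[reel,bolt,lens,ingot,nail] B=[fin,clip,peg] C=[gear,mesh]

Answer: B mesh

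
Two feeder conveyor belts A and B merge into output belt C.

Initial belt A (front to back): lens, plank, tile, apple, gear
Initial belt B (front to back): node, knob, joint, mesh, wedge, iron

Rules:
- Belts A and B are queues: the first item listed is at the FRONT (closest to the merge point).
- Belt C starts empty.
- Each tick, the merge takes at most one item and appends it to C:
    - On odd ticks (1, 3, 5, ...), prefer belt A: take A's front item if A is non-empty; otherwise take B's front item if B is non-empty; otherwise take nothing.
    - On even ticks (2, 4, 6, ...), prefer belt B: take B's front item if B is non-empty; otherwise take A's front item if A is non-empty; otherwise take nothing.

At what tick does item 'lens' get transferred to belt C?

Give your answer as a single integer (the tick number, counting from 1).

Answer: 1

Derivation:
Tick 1: prefer A, take lens from A; A=[plank,tile,apple,gear] B=[node,knob,joint,mesh,wedge,iron] C=[lens]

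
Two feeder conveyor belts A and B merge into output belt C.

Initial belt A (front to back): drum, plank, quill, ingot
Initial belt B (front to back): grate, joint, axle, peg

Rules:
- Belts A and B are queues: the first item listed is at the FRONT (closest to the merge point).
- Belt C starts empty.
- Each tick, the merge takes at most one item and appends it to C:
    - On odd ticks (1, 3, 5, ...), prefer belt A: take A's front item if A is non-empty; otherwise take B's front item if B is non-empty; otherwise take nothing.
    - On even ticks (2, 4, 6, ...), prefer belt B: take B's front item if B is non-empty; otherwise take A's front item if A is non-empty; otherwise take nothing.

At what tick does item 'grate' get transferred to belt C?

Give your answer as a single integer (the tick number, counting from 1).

Tick 1: prefer A, take drum from A; A=[plank,quill,ingot] B=[grate,joint,axle,peg] C=[drum]
Tick 2: prefer B, take grate from B; A=[plank,quill,ingot] B=[joint,axle,peg] C=[drum,grate]

Answer: 2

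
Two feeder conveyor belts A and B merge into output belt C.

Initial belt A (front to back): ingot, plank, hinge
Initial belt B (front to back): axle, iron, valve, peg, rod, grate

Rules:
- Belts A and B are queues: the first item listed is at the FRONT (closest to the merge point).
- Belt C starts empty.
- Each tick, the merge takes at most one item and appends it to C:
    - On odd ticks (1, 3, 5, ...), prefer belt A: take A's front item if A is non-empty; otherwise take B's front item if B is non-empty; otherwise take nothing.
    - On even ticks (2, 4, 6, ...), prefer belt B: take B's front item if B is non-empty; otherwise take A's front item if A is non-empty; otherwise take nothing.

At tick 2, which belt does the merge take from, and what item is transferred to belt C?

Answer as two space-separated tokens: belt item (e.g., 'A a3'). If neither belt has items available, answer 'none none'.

Answer: B axle

Derivation:
Tick 1: prefer A, take ingot from A; A=[plank,hinge] B=[axle,iron,valve,peg,rod,grate] C=[ingot]
Tick 2: prefer B, take axle from B; A=[plank,hinge] B=[iron,valve,peg,rod,grate] C=[ingot,axle]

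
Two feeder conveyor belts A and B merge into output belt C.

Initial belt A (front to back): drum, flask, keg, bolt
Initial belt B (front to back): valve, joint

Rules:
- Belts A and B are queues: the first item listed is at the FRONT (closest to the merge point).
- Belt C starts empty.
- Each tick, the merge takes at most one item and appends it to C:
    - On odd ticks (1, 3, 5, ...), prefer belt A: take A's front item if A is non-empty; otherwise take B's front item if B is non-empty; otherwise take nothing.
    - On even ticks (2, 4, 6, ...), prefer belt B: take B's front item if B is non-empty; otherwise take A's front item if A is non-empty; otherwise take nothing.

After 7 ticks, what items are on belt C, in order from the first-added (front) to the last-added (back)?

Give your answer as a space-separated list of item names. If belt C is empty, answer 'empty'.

Answer: drum valve flask joint keg bolt

Derivation:
Tick 1: prefer A, take drum from A; A=[flask,keg,bolt] B=[valve,joint] C=[drum]
Tick 2: prefer B, take valve from B; A=[flask,keg,bolt] B=[joint] C=[drum,valve]
Tick 3: prefer A, take flask from A; A=[keg,bolt] B=[joint] C=[drum,valve,flask]
Tick 4: prefer B, take joint from B; A=[keg,bolt] B=[-] C=[drum,valve,flask,joint]
Tick 5: prefer A, take keg from A; A=[bolt] B=[-] C=[drum,valve,flask,joint,keg]
Tick 6: prefer B, take bolt from A; A=[-] B=[-] C=[drum,valve,flask,joint,keg,bolt]
Tick 7: prefer A, both empty, nothing taken; A=[-] B=[-] C=[drum,valve,flask,joint,keg,bolt]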